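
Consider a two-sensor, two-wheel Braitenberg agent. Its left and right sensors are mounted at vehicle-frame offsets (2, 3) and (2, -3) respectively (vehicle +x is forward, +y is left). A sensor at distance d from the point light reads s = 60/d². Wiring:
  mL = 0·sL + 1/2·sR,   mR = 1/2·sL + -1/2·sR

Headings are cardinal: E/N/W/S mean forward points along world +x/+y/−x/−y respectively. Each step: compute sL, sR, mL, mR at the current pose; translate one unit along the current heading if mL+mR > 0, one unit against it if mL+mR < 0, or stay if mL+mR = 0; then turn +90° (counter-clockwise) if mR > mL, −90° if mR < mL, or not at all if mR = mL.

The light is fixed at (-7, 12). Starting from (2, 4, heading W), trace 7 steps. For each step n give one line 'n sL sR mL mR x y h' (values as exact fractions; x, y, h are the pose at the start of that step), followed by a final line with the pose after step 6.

n=0: pose=(2,4,W); sL=6/17, sR=30/37; mL=15/37, mR=-144/629; mL+mR=3/17 → advance +1; mR−mL=-399/629 → turn -1·90°
n=1: pose=(1,4,N); sL=60/61, sR=60/157; mL=30/157, mR=2880/9577; mL+mR=30/61 → advance +1; mR−mL=1050/9577 → turn +1·90°
n=2: pose=(1,5,W); sL=15/34, sR=15/13; mL=15/26, mR=-315/884; mL+mR=15/68 → advance +1; mR−mL=-825/884 → turn -1·90°
n=3: pose=(0,5,N); sL=60/41, sR=12/25; mL=6/25, mR=504/1025; mL+mR=30/41 → advance +1; mR−mL=258/1025 → turn +1·90°
n=4: pose=(0,6,W); sL=30/53, sR=30/17; mL=15/17, mR=-540/901; mL+mR=15/53 → advance +1; mR−mL=-1335/901 → turn -1·90°
n=5: pose=(-1,6,N); sL=12/5, sR=60/97; mL=30/97, mR=432/485; mL+mR=6/5 → advance +1; mR−mL=282/485 → turn +1·90°
n=6: pose=(-1,7,W); sL=3/4, sR=3; mL=3/2, mR=-9/8; mL+mR=3/8 → advance +1; mR−mL=-21/8 → turn -1·90°

0 6/17 30/37 15/37 -144/629 2 4 W
1 60/61 60/157 30/157 2880/9577 1 4 N
2 15/34 15/13 15/26 -315/884 1 5 W
3 60/41 12/25 6/25 504/1025 0 5 N
4 30/53 30/17 15/17 -540/901 0 6 W
5 12/5 60/97 30/97 432/485 -1 6 N
6 3/4 3 3/2 -9/8 -1 7 W
final -2 7 N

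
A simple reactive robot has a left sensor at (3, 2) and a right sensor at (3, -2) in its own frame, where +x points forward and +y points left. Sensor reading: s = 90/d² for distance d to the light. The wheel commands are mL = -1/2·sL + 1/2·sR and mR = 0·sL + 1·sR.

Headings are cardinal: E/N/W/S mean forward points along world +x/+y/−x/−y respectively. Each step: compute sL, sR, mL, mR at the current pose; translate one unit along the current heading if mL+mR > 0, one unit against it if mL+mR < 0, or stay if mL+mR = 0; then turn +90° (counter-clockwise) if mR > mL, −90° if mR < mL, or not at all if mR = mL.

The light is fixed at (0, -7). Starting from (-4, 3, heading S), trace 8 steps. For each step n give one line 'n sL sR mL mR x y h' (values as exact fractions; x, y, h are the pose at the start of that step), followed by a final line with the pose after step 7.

n=0: pose=(-4,3,S); sL=90/53, sR=18/17; mL=-288/901, mR=18/17; mL+mR=666/901 → advance +1; mR−mL=1242/901 → turn +1·90°
n=1: pose=(-4,2,E); sL=45/61, sR=9/5; mL=162/305, mR=9/5; mL+mR=711/305 → advance +1; mR−mL=387/305 → turn +1·90°
n=2: pose=(-3,2,N); sL=90/169, sR=18/29; mL=216/4901, mR=18/29; mL+mR=3258/4901 → advance +1; mR−mL=2826/4901 → turn +1·90°
n=3: pose=(-3,3,W); sL=9/10, sR=1/2; mL=-1/5, mR=1/2; mL+mR=3/10 → advance +1; mR−mL=7/10 → turn +1·90°
n=4: pose=(-4,3,S); sL=90/53, sR=18/17; mL=-288/901, mR=18/17; mL+mR=666/901 → advance +1; mR−mL=1242/901 → turn +1·90°
n=5: pose=(-4,2,E); sL=45/61, sR=9/5; mL=162/305, mR=9/5; mL+mR=711/305 → advance +1; mR−mL=387/305 → turn +1·90°
n=6: pose=(-3,2,N); sL=90/169, sR=18/29; mL=216/4901, mR=18/29; mL+mR=3258/4901 → advance +1; mR−mL=2826/4901 → turn +1·90°
n=7: pose=(-3,3,W); sL=9/10, sR=1/2; mL=-1/5, mR=1/2; mL+mR=3/10 → advance +1; mR−mL=7/10 → turn +1·90°

0 90/53 18/17 -288/901 18/17 -4 3 S
1 45/61 9/5 162/305 9/5 -4 2 E
2 90/169 18/29 216/4901 18/29 -3 2 N
3 9/10 1/2 -1/5 1/2 -3 3 W
4 90/53 18/17 -288/901 18/17 -4 3 S
5 45/61 9/5 162/305 9/5 -4 2 E
6 90/169 18/29 216/4901 18/29 -3 2 N
7 9/10 1/2 -1/5 1/2 -3 3 W
final -4 3 S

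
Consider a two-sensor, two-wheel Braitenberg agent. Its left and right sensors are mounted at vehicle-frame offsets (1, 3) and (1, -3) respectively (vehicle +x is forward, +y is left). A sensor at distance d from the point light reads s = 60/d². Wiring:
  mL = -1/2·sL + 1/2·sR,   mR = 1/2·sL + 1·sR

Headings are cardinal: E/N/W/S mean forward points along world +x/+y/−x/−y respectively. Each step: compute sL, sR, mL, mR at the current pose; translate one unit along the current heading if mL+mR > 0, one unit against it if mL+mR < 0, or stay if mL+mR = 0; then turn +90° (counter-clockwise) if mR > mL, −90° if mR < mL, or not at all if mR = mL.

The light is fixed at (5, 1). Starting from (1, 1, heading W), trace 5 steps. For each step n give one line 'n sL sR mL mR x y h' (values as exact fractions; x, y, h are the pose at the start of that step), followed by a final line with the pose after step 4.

n=0: pose=(1,1,W); sL=30/17, sR=30/17; mL=0, mR=45/17; mL+mR=45/17 → advance +1; mR−mL=45/17 → turn +1·90°
n=1: pose=(0,1,S); sL=12, sR=12/13; mL=-72/13, mR=90/13; mL+mR=18/13 → advance +1; mR−mL=162/13 → turn +1·90°
n=2: pose=(0,0,E); sL=3, sR=15/8; mL=-9/16, mR=27/8; mL+mR=45/16 → advance +1; mR−mL=63/16 → turn +1·90°
n=3: pose=(1,0,N); sL=60/49, sR=60; mL=1440/49, mR=2970/49; mL+mR=90 → advance +1; mR−mL=1530/49 → turn +1·90°
n=4: pose=(1,1,W); sL=30/17, sR=30/17; mL=0, mR=45/17; mL+mR=45/17 → advance +1; mR−mL=45/17 → turn +1·90°

0 30/17 30/17 0 45/17 1 1 W
1 12 12/13 -72/13 90/13 0 1 S
2 3 15/8 -9/16 27/8 0 0 E
3 60/49 60 1440/49 2970/49 1 0 N
4 30/17 30/17 0 45/17 1 1 W
final 0 1 S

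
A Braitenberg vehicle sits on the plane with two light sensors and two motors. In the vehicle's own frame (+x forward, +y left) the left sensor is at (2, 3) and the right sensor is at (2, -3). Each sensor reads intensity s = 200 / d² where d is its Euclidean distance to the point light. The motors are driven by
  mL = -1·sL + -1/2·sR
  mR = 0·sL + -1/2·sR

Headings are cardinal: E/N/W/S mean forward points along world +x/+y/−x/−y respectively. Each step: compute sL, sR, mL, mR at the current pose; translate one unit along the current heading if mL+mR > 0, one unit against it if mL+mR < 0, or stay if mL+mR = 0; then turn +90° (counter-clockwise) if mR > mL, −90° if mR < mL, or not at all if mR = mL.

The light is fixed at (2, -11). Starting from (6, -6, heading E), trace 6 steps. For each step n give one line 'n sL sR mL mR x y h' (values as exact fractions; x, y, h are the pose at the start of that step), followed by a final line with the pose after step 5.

n=0: pose=(6,-6,E); sL=2, sR=5; mL=-9/2, mR=-5/2; mL+mR=-7 → advance -1; mR−mL=2 → turn +1·90°
n=1: pose=(5,-6,N); sL=200/49, sR=40/17; mL=-4380/833, mR=-20/17; mL+mR=-5360/833 → advance -1; mR−mL=200/49 → turn +1·90°
n=2: pose=(5,-7,W); sL=100, sR=4; mL=-102, mR=-2; mL+mR=-104 → advance -1; mR−mL=100 → turn +1·90°
n=3: pose=(6,-7,S); sL=200/53, sR=40; mL=-1260/53, mR=-20; mL+mR=-2320/53 → advance -1; mR−mL=200/53 → turn +1·90°
n=4: pose=(6,-6,E); sL=2, sR=5; mL=-9/2, mR=-5/2; mL+mR=-7 → advance -1; mR−mL=2 → turn +1·90°
n=5: pose=(5,-6,N); sL=200/49, sR=40/17; mL=-4380/833, mR=-20/17; mL+mR=-5360/833 → advance -1; mR−mL=200/49 → turn +1·90°

0 2 5 -9/2 -5/2 6 -6 E
1 200/49 40/17 -4380/833 -20/17 5 -6 N
2 100 4 -102 -2 5 -7 W
3 200/53 40 -1260/53 -20 6 -7 S
4 2 5 -9/2 -5/2 6 -6 E
5 200/49 40/17 -4380/833 -20/17 5 -6 N
final 5 -7 W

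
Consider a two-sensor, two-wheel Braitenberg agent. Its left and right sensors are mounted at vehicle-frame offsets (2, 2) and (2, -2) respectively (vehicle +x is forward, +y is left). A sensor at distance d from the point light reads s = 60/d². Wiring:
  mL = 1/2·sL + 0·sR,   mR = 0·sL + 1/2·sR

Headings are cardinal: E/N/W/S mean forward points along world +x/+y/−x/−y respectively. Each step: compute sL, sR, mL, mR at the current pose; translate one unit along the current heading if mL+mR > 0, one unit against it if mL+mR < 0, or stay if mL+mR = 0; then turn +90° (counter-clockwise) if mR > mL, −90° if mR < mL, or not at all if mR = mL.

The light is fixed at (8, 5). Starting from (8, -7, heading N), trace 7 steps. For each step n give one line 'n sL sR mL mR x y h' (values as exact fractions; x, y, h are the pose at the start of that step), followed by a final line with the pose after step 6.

n=0: pose=(8,-7,N); sL=15/26, sR=15/26; mL=15/52, mR=15/52; mL+mR=15/26 → advance +1; mR−mL=0 → turn +0·90°
n=1: pose=(8,-6,N); sL=12/17, sR=12/17; mL=6/17, mR=6/17; mL+mR=12/17 → advance +1; mR−mL=0 → turn +0·90°
n=2: pose=(8,-5,N); sL=15/17, sR=15/17; mL=15/34, mR=15/34; mL+mR=15/17 → advance +1; mR−mL=0 → turn +0·90°
n=3: pose=(8,-4,N); sL=60/53, sR=60/53; mL=30/53, mR=30/53; mL+mR=60/53 → advance +1; mR−mL=0 → turn +0·90°
n=4: pose=(8,-3,N); sL=3/2, sR=3/2; mL=3/4, mR=3/4; mL+mR=3/2 → advance +1; mR−mL=0 → turn +0·90°
n=5: pose=(8,-2,N); sL=60/29, sR=60/29; mL=30/29, mR=30/29; mL+mR=60/29 → advance +1; mR−mL=0 → turn +0·90°
n=6: pose=(8,-1,N); sL=3, sR=3; mL=3/2, mR=3/2; mL+mR=3 → advance +1; mR−mL=0 → turn +0·90°

0 15/26 15/26 15/52 15/52 8 -7 N
1 12/17 12/17 6/17 6/17 8 -6 N
2 15/17 15/17 15/34 15/34 8 -5 N
3 60/53 60/53 30/53 30/53 8 -4 N
4 3/2 3/2 3/4 3/4 8 -3 N
5 60/29 60/29 30/29 30/29 8 -2 N
6 3 3 3/2 3/2 8 -1 N
final 8 0 N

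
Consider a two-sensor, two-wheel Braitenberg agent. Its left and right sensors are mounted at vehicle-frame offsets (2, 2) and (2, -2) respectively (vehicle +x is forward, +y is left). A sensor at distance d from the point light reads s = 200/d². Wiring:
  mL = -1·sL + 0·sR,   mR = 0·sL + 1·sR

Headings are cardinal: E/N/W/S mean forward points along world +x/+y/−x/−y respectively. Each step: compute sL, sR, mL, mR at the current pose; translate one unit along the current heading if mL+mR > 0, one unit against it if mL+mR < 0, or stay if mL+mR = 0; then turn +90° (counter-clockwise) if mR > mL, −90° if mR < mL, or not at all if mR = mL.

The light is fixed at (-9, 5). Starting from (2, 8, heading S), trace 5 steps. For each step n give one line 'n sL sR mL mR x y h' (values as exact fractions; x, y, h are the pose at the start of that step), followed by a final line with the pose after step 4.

0 20/17 100/41 -20/17 100/41 2 8 S
1 40/37 200/169 -40/37 200/169 2 7 E
2 50/29 50/53 -50/29 50/53 3 7 N
3 200/101 200/109 -200/101 200/109 3 6 W
4 100/113 100/61 -100/113 100/61 4 6 S
final 4 5 E

n=0: pose=(2,8,S); sL=20/17, sR=100/41; mL=-20/17, mR=100/41; mL+mR=880/697 → advance +1; mR−mL=2520/697 → turn +1·90°
n=1: pose=(2,7,E); sL=40/37, sR=200/169; mL=-40/37, mR=200/169; mL+mR=640/6253 → advance +1; mR−mL=14160/6253 → turn +1·90°
n=2: pose=(3,7,N); sL=50/29, sR=50/53; mL=-50/29, mR=50/53; mL+mR=-1200/1537 → advance -1; mR−mL=4100/1537 → turn +1·90°
n=3: pose=(3,6,W); sL=200/101, sR=200/109; mL=-200/101, mR=200/109; mL+mR=-1600/11009 → advance -1; mR−mL=42000/11009 → turn +1·90°
n=4: pose=(4,6,S); sL=100/113, sR=100/61; mL=-100/113, mR=100/61; mL+mR=5200/6893 → advance +1; mR−mL=17400/6893 → turn +1·90°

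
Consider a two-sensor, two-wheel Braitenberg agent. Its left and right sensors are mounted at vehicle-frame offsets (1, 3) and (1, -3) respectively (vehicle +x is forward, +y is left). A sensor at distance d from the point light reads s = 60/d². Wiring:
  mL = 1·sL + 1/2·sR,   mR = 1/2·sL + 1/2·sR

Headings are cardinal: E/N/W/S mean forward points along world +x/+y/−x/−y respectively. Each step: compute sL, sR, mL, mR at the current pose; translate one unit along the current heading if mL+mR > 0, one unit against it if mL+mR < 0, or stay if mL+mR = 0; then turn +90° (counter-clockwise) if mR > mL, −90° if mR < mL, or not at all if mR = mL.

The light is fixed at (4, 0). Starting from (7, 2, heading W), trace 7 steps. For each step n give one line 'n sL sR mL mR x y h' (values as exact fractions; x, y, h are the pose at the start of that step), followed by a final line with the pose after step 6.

0 12 60/29 378/29 204/29 7 2 W
1 6 30/17 117/17 66/17 6 2 N
2 4/3 20/3 14/3 4 6 3 E
3 3/2 15 9 33/4 7 3 S
4 12 60/29 378/29 204/29 7 2 W
5 6 30/17 117/17 66/17 6 2 N
6 4/3 20/3 14/3 4 6 3 E
final 7 3 S

n=0: pose=(7,2,W); sL=12, sR=60/29; mL=378/29, mR=204/29; mL+mR=582/29 → advance +1; mR−mL=-6 → turn -1·90°
n=1: pose=(6,2,N); sL=6, sR=30/17; mL=117/17, mR=66/17; mL+mR=183/17 → advance +1; mR−mL=-3 → turn -1·90°
n=2: pose=(6,3,E); sL=4/3, sR=20/3; mL=14/3, mR=4; mL+mR=26/3 → advance +1; mR−mL=-2/3 → turn -1·90°
n=3: pose=(7,3,S); sL=3/2, sR=15; mL=9, mR=33/4; mL+mR=69/4 → advance +1; mR−mL=-3/4 → turn -1·90°
n=4: pose=(7,2,W); sL=12, sR=60/29; mL=378/29, mR=204/29; mL+mR=582/29 → advance +1; mR−mL=-6 → turn -1·90°
n=5: pose=(6,2,N); sL=6, sR=30/17; mL=117/17, mR=66/17; mL+mR=183/17 → advance +1; mR−mL=-3 → turn -1·90°
n=6: pose=(6,3,E); sL=4/3, sR=20/3; mL=14/3, mR=4; mL+mR=26/3 → advance +1; mR−mL=-2/3 → turn -1·90°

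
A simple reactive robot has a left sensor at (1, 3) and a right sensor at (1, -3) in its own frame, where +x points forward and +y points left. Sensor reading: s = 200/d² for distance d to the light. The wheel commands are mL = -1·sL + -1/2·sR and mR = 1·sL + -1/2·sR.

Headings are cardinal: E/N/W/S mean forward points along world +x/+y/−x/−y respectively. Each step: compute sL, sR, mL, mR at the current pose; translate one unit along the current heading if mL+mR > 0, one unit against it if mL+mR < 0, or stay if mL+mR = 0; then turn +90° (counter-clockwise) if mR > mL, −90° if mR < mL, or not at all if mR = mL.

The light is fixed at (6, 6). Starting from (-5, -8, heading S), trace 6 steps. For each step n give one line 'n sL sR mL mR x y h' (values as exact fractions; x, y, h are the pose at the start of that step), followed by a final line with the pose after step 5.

n=0: pose=(-5,-8,S); sL=200/289, sR=200/421; mL=-113100/121669, mR=55300/121669; mL+mR=-200/421 → advance -1; mR−mL=400/289 → turn +1·90°
n=1: pose=(-5,-7,E); sL=1, sR=50/89; mL=-114/89, mR=64/89; mL+mR=-50/89 → advance -1; mR−mL=2 → turn +1·90°
n=2: pose=(-6,-7,N); sL=200/369, sR=8/9; mL=-364/369, mR=4/41; mL+mR=-8/9 → advance -1; mR−mL=400/369 → turn +1·90°
n=3: pose=(-6,-8,W); sL=100/229, sR=20/29; mL=-5190/6641, mR=610/6641; mL+mR=-20/29 → advance -1; mR−mL=200/229 → turn +1·90°
n=4: pose=(-5,-8,S); sL=200/289, sR=200/421; mL=-113100/121669, mR=55300/121669; mL+mR=-200/421 → advance -1; mR−mL=400/289 → turn +1·90°
n=5: pose=(-5,-7,E); sL=1, sR=50/89; mL=-114/89, mR=64/89; mL+mR=-50/89 → advance -1; mR−mL=2 → turn +1·90°

0 200/289 200/421 -113100/121669 55300/121669 -5 -8 S
1 1 50/89 -114/89 64/89 -5 -7 E
2 200/369 8/9 -364/369 4/41 -6 -7 N
3 100/229 20/29 -5190/6641 610/6641 -6 -8 W
4 200/289 200/421 -113100/121669 55300/121669 -5 -8 S
5 1 50/89 -114/89 64/89 -5 -7 E
final -6 -7 N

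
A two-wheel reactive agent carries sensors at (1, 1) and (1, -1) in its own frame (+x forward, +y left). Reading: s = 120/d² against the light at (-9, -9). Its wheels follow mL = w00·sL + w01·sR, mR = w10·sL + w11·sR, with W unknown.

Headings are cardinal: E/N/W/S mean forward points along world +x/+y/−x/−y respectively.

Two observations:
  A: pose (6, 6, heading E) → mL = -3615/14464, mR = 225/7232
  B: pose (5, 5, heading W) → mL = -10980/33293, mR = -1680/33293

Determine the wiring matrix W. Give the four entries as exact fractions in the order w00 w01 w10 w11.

obs A: pose=(6,6,E) → sL=15/64, sR=30/113, mL=-3615/14464, mR=225/7232
obs B: pose=(5,5,W) → sL=60/169, sR=60/197, mL=-10980/33293, mR=-1680/33293
sensor matrix S = [[15/64, 30/113], [60/169, 60/197]]; det S = -1376775/60193744
solve [mL_A; mL_B] = S·[w00; w01] and [mR_A; mR_B] = S·[w10; w11]:
  w00 = -1/2, w01 = -1/2, w10 = -1, w11 = 1

-1/2 -1/2 -1 1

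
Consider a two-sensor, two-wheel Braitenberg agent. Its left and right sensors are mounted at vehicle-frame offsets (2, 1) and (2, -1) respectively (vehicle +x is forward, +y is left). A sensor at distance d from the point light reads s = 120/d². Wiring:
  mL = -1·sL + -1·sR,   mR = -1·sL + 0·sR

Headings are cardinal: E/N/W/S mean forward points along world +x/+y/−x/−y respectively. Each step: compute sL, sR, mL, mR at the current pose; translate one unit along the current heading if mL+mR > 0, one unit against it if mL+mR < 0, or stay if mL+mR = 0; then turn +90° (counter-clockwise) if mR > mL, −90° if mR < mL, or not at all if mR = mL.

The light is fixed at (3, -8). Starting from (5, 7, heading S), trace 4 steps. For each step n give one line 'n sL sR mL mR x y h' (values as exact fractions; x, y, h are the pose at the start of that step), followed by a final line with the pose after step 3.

0 60/89 12/17 -2088/1513 -60/89 5 7 S
1 24/61 120/241 -13104/14701 -24/61 5 8 E
2 10/27 15/41 -815/1107 -10/27 4 8 N
3 120/197 120/257 -54480/50629 -120/197 4 7 W
final 5 7 S

n=0: pose=(5,7,S); sL=60/89, sR=12/17; mL=-2088/1513, mR=-60/89; mL+mR=-3108/1513 → advance -1; mR−mL=12/17 → turn +1·90°
n=1: pose=(5,8,E); sL=24/61, sR=120/241; mL=-13104/14701, mR=-24/61; mL+mR=-18888/14701 → advance -1; mR−mL=120/241 → turn +1·90°
n=2: pose=(4,8,N); sL=10/27, sR=15/41; mL=-815/1107, mR=-10/27; mL+mR=-1225/1107 → advance -1; mR−mL=15/41 → turn +1·90°
n=3: pose=(4,7,W); sL=120/197, sR=120/257; mL=-54480/50629, mR=-120/197; mL+mR=-85320/50629 → advance -1; mR−mL=120/257 → turn +1·90°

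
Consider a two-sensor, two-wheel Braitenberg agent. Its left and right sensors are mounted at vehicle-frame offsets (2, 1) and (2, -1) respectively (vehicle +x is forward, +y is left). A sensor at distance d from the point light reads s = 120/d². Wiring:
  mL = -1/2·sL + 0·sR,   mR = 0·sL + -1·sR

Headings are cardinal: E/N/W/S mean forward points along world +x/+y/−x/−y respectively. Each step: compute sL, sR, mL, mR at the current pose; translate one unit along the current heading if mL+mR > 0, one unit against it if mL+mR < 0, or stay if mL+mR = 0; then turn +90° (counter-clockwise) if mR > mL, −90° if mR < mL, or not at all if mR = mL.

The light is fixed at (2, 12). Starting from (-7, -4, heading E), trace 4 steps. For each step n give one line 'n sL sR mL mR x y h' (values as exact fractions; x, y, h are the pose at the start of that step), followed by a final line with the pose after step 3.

0 60/137 60/169 -30/137 -60/169 -7 -4 E
1 8/27 24/89 -4/27 -24/89 -8 -4 S
2 3/10 6/17 -3/20 -6/17 -8 -3 W
3 120/269 120/233 -60/269 -120/233 -7 -3 N
final -7 -4 E

n=0: pose=(-7,-4,E); sL=60/137, sR=60/169; mL=-30/137, mR=-60/169; mL+mR=-13290/23153 → advance -1; mR−mL=-3150/23153 → turn -1·90°
n=1: pose=(-8,-4,S); sL=8/27, sR=24/89; mL=-4/27, mR=-24/89; mL+mR=-1004/2403 → advance -1; mR−mL=-292/2403 → turn -1·90°
n=2: pose=(-8,-3,W); sL=3/10, sR=6/17; mL=-3/20, mR=-6/17; mL+mR=-171/340 → advance -1; mR−mL=-69/340 → turn -1·90°
n=3: pose=(-7,-3,N); sL=120/269, sR=120/233; mL=-60/269, mR=-120/233; mL+mR=-46260/62677 → advance -1; mR−mL=-18300/62677 → turn -1·90°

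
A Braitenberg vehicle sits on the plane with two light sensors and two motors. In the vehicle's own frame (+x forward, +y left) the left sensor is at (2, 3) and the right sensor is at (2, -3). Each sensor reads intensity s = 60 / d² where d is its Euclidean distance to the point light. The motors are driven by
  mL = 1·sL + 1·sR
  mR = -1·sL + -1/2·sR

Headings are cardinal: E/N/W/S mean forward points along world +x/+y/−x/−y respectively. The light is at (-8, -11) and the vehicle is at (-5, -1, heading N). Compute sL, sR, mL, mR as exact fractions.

left sensor world pos  = (-8, 1); dL² = 144
right sensor world pos = (-2, 1); dR² = 180
sL = 60/144 = 5/12
sR = 60/180 = 1/3
mL = 1·sL + 1·sR = 3/4
mR = -1·sL + -1/2·sR = -7/12

5/12 1/3 3/4 -7/12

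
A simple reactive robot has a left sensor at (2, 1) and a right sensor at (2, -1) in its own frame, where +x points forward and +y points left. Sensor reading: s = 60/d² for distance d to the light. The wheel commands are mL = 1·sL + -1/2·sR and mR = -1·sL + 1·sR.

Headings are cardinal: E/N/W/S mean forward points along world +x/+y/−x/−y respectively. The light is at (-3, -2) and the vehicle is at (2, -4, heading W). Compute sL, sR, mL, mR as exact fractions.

10/3 6 1/3 8/3

left sensor world pos  = (0, -5); dL² = 18
right sensor world pos = (0, -3); dR² = 10
sL = 60/18 = 10/3
sR = 60/10 = 6
mL = 1·sL + -1/2·sR = 1/3
mR = -1·sL + 1·sR = 8/3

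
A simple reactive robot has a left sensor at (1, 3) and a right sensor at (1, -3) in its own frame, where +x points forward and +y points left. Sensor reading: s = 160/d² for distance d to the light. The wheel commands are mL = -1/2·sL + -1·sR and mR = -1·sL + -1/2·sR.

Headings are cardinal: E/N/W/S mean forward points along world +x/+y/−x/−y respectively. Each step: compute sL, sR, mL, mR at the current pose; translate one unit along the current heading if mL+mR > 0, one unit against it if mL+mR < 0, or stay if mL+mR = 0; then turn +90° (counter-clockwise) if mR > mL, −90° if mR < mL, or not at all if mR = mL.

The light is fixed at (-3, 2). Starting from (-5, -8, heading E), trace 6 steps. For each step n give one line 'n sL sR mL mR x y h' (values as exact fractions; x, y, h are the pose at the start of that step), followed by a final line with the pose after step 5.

0 16/5 16/17 -216/85 -312/85 -5 -8 E
1 160/121 160/157 -31920/18997 -34800/18997 -6 -8 S
2 1 40/13 -93/26 -33/13 -6 -7 W
3 160/101 32/25 -5232/2525 -5616/2525 -5 -7 S
4 16/13 80/17 -1176/221 -792/221 -5 -6 W
5 32/17 160/97 -4272/1649 -4464/1649 -4 -6 S
final -4 -5 W

n=0: pose=(-5,-8,E); sL=16/5, sR=16/17; mL=-216/85, mR=-312/85; mL+mR=-528/85 → advance -1; mR−mL=-96/85 → turn -1·90°
n=1: pose=(-6,-8,S); sL=160/121, sR=160/157; mL=-31920/18997, mR=-34800/18997; mL+mR=-66720/18997 → advance -1; mR−mL=-2880/18997 → turn -1·90°
n=2: pose=(-6,-7,W); sL=1, sR=40/13; mL=-93/26, mR=-33/13; mL+mR=-159/26 → advance -1; mR−mL=27/26 → turn +1·90°
n=3: pose=(-5,-7,S); sL=160/101, sR=32/25; mL=-5232/2525, mR=-5616/2525; mL+mR=-10848/2525 → advance -1; mR−mL=-384/2525 → turn -1·90°
n=4: pose=(-5,-6,W); sL=16/13, sR=80/17; mL=-1176/221, mR=-792/221; mL+mR=-1968/221 → advance -1; mR−mL=384/221 → turn +1·90°
n=5: pose=(-4,-6,S); sL=32/17, sR=160/97; mL=-4272/1649, mR=-4464/1649; mL+mR=-8736/1649 → advance -1; mR−mL=-192/1649 → turn -1·90°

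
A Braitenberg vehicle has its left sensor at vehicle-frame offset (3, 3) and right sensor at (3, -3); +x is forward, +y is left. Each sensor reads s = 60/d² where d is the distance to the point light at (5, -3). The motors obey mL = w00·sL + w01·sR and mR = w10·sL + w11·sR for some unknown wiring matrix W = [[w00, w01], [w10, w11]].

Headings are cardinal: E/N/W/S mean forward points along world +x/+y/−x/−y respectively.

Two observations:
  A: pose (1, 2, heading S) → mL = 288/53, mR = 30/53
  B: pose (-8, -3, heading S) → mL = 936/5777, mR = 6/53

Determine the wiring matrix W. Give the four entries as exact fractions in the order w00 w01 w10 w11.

1/2 -1/2 0 1/2

obs A: pose=(1,2,S) → sL=12, sR=60/53, mL=288/53, mR=30/53
obs B: pose=(-8,-3,S) → sL=60/109, sR=12/53, mL=936/5777, mR=6/53
sensor matrix S = [[12, 60/53], [60/109, 12/53]]; det S = 12096/5777
solve [mL_A; mL_B] = S·[w00; w01] and [mR_A; mR_B] = S·[w10; w11]:
  w00 = 1/2, w01 = -1/2, w10 = 0, w11 = 1/2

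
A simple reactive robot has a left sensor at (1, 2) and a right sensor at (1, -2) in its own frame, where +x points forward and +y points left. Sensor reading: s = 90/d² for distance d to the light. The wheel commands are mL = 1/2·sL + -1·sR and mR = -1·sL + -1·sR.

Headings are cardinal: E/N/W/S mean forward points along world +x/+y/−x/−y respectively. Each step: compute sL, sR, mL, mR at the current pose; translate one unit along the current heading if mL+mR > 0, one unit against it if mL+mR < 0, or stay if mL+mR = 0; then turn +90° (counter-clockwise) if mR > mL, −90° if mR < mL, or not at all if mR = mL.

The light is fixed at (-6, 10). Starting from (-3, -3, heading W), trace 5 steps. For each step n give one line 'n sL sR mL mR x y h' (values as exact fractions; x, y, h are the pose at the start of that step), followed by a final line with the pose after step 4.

n=0: pose=(-3,-3,W); sL=90/229, sR=18/25; mL=-2997/5725, mR=-6372/5725; mL+mR=-9369/5725 → advance -1; mR−mL=-135/229 → turn -1·90°
n=1: pose=(-2,-3,N); sL=45/74, sR=1/2; mL=-29/148, mR=-41/37; mL+mR=-193/148 → advance -1; mR−mL=-135/148 → turn -1·90°
n=2: pose=(-2,-4,E); sL=90/169, sR=90/281; mL=-2565/47489, mR=-40500/47489; mL+mR=-43065/47489 → advance -1; mR−mL=-135/169 → turn -1·90°
n=3: pose=(-3,-4,S); sL=9/25, sR=45/113; mL=-1233/5650, mR=-2142/2825; mL+mR=-5517/5650 → advance -1; mR−mL=-27/50 → turn -1·90°
n=4: pose=(-3,-3,W); sL=90/229, sR=18/25; mL=-2997/5725, mR=-6372/5725; mL+mR=-9369/5725 → advance -1; mR−mL=-135/229 → turn -1·90°

0 90/229 18/25 -2997/5725 -6372/5725 -3 -3 W
1 45/74 1/2 -29/148 -41/37 -2 -3 N
2 90/169 90/281 -2565/47489 -40500/47489 -2 -4 E
3 9/25 45/113 -1233/5650 -2142/2825 -3 -4 S
4 90/229 18/25 -2997/5725 -6372/5725 -3 -3 W
final -2 -3 N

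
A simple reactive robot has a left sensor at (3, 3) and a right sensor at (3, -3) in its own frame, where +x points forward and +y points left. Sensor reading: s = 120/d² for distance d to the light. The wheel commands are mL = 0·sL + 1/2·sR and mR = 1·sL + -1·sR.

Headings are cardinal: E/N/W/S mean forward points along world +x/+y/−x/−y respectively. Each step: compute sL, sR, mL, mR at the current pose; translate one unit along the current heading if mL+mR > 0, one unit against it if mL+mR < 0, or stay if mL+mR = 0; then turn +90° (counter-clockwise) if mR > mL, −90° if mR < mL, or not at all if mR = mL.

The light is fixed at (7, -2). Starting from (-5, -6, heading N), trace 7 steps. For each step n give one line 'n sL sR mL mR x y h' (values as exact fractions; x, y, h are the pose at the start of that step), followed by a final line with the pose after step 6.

n=0: pose=(-5,-6,N); sL=60/113, sR=60/41; mL=30/41, mR=-4320/4633; mL+mR=-930/4633 → advance -1; mR−mL=-7710/4633 → turn -1·90°
n=1: pose=(-5,-7,E); sL=24/17, sR=24/29; mL=12/29, mR=288/493; mL+mR=492/493 → advance +1; mR−mL=84/493 → turn +1·90°
n=2: pose=(-4,-7,N); sL=3/5, sR=30/17; mL=15/17, mR=-99/85; mL+mR=-24/85 → advance -1; mR−mL=-174/85 → turn -1·90°
n=3: pose=(-4,-8,E); sL=120/73, sR=24/29; mL=12/29, mR=1728/2117; mL+mR=2604/2117 → advance +1; mR−mL=852/2117 → turn +1·90°
n=4: pose=(-3,-8,N); sL=60/89, sR=60/29; mL=30/29, mR=-3600/2581; mL+mR=-930/2581 → advance -1; mR−mL=-6270/2581 → turn -1·90°
n=5: pose=(-3,-9,E); sL=24/13, sR=120/149; mL=60/149, mR=2016/1937; mL+mR=2796/1937 → advance +1; mR−mL=1236/1937 → turn +1·90°
n=6: pose=(-2,-9,N); sL=3/4, sR=30/13; mL=15/13, mR=-81/52; mL+mR=-21/52 → advance -1; mR−mL=-141/52 → turn -1·90°

0 60/113 60/41 30/41 -4320/4633 -5 -6 N
1 24/17 24/29 12/29 288/493 -5 -7 E
2 3/5 30/17 15/17 -99/85 -4 -7 N
3 120/73 24/29 12/29 1728/2117 -4 -8 E
4 60/89 60/29 30/29 -3600/2581 -3 -8 N
5 24/13 120/149 60/149 2016/1937 -3 -9 E
6 3/4 30/13 15/13 -81/52 -2 -9 N
final -2 -10 E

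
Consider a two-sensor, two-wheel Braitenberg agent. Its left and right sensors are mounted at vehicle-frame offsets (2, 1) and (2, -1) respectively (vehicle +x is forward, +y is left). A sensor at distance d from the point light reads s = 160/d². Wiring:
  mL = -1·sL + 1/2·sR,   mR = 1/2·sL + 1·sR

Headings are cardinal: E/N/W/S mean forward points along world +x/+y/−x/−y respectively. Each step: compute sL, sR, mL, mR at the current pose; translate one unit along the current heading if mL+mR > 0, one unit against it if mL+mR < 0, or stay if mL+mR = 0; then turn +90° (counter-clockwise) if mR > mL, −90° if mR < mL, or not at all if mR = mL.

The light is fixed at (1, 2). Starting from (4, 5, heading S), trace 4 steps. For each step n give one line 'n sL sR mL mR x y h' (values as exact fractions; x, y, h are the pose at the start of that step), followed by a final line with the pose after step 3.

n=0: pose=(4,5,S); sL=160/17, sR=32; mL=112/17, mR=624/17; mL+mR=736/17 → advance +1; mR−mL=512/17 → turn +1·90°
n=1: pose=(4,4,E); sL=80/17, sR=80/13; mL=-360/221, mR=1880/221; mL+mR=1520/221 → advance +1; mR−mL=2240/221 → turn +1·90°
n=2: pose=(5,4,N); sL=32/5, sR=160/41; mL=-912/205, mR=1456/205; mL+mR=544/205 → advance +1; mR−mL=2368/205 → turn +1·90°
n=3: pose=(5,5,W); sL=20, sR=8; mL=-16, mR=18; mL+mR=2 → advance +1; mR−mL=34 → turn +1·90°

0 160/17 32 112/17 624/17 4 5 S
1 80/17 80/13 -360/221 1880/221 4 4 E
2 32/5 160/41 -912/205 1456/205 5 4 N
3 20 8 -16 18 5 5 W
final 4 5 S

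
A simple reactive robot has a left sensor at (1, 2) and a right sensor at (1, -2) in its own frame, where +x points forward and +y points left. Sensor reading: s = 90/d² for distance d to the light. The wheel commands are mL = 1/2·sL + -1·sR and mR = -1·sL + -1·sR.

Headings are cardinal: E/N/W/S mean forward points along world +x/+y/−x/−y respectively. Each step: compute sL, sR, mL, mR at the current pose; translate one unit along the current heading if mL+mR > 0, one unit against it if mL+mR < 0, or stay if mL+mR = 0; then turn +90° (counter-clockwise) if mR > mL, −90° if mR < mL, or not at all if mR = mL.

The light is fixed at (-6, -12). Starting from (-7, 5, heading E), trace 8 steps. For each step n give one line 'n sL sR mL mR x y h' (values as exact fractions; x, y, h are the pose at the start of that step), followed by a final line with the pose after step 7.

0 90/361 2/5 -497/1805 -1172/1805 -7 5 E
1 45/128 45/136 -675/4352 -1485/2176 -8 5 S
2 18/53 90/409 -1089/21677 -12132/21677 -8 6 W
3 9/37 45/181 -1701/13394 -3294/6697 -7 6 N
4 90/361 2/5 -497/1805 -1172/1805 -7 5 E
5 45/128 45/136 -675/4352 -1485/2176 -8 5 S
6 18/53 90/409 -1089/21677 -12132/21677 -8 6 W
7 9/37 45/181 -1701/13394 -3294/6697 -7 6 N
final -7 5 E

n=0: pose=(-7,5,E); sL=90/361, sR=2/5; mL=-497/1805, mR=-1172/1805; mL+mR=-1669/1805 → advance -1; mR−mL=-135/361 → turn -1·90°
n=1: pose=(-8,5,S); sL=45/128, sR=45/136; mL=-675/4352, mR=-1485/2176; mL+mR=-3645/4352 → advance -1; mR−mL=-135/256 → turn -1·90°
n=2: pose=(-8,6,W); sL=18/53, sR=90/409; mL=-1089/21677, mR=-12132/21677; mL+mR=-13221/21677 → advance -1; mR−mL=-27/53 → turn -1·90°
n=3: pose=(-7,6,N); sL=9/37, sR=45/181; mL=-1701/13394, mR=-3294/6697; mL+mR=-8289/13394 → advance -1; mR−mL=-27/74 → turn -1·90°
n=4: pose=(-7,5,E); sL=90/361, sR=2/5; mL=-497/1805, mR=-1172/1805; mL+mR=-1669/1805 → advance -1; mR−mL=-135/361 → turn -1·90°
n=5: pose=(-8,5,S); sL=45/128, sR=45/136; mL=-675/4352, mR=-1485/2176; mL+mR=-3645/4352 → advance -1; mR−mL=-135/256 → turn -1·90°
n=6: pose=(-8,6,W); sL=18/53, sR=90/409; mL=-1089/21677, mR=-12132/21677; mL+mR=-13221/21677 → advance -1; mR−mL=-27/53 → turn -1·90°
n=7: pose=(-7,6,N); sL=9/37, sR=45/181; mL=-1701/13394, mR=-3294/6697; mL+mR=-8289/13394 → advance -1; mR−mL=-27/74 → turn -1·90°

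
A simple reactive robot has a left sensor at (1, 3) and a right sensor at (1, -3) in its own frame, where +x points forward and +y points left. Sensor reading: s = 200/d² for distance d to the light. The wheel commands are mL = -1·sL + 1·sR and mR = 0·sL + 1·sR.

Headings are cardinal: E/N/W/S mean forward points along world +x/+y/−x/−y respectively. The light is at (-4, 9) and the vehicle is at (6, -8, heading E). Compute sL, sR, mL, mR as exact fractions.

200/317 200/521 -40800/165157 200/521

left sensor world pos  = (7, -5); dL² = 317
right sensor world pos = (7, -11); dR² = 521
sL = 200/317 = 200/317
sR = 200/521 = 200/521
mL = -1·sL + 1·sR = -40800/165157
mR = 0·sL + 1·sR = 200/521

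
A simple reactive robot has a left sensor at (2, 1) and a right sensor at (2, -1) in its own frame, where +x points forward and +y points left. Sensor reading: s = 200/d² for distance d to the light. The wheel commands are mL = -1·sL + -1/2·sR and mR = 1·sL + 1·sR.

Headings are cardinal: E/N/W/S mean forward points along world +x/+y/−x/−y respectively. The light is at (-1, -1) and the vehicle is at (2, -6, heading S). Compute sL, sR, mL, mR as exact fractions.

left sensor world pos  = (3, -8); dL² = 65
right sensor world pos = (1, -8); dR² = 53
sL = 200/65 = 40/13
sR = 200/53 = 200/53
mL = -1·sL + -1/2·sR = -3420/689
mR = 1·sL + 1·sR = 4720/689

40/13 200/53 -3420/689 4720/689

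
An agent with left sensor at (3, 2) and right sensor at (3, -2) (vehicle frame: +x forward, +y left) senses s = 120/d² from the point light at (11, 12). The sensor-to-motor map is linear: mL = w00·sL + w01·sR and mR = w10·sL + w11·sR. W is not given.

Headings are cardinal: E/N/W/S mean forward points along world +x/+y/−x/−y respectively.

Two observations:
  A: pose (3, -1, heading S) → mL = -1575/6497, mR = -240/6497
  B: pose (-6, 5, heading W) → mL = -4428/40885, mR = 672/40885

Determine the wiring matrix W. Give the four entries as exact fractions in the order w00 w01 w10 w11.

obs A: pose=(3,-1,S) → sL=30/73, sR=30/89, mL=-1575/6497, mR=-240/6497
obs B: pose=(-6,5,W) → sL=120/481, sR=24/85, mL=-4428/40885, mR=672/40885
sensor matrix S = [[30/73, 30/89], [120/481, 24/85]]; det S = 1696896/53125969
solve [mL_A; mL_B] = S·[w00; w01] and [mR_A; mR_B] = S·[w10; w11]:
  w00 = -1, w01 = 1/2, w10 = -1/2, w11 = 1/2

-1 1/2 -1/2 1/2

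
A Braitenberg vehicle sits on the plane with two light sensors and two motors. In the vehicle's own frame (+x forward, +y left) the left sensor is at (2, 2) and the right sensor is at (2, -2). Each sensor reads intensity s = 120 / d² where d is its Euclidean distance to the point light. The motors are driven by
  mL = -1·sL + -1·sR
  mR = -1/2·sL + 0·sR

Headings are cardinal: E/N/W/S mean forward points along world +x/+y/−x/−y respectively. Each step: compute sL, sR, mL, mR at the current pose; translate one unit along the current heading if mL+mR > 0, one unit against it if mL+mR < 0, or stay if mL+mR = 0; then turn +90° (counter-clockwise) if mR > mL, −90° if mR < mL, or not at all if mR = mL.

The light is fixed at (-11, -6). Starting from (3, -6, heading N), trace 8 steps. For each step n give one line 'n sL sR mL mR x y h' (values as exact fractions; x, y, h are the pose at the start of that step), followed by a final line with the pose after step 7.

0 30/37 6/13 -612/481 -15/37 3 -6 N
1 40/51 24/29 -2384/1479 -20/51 3 -7 W
2 60/149 60/89 -14280/13261 -30/149 4 -7 S
3 120/293 120/293 -240/293 -60/293 4 -6 E
4 30/37 6/13 -612/481 -15/37 3 -6 N
5 40/51 24/29 -2384/1479 -20/51 3 -7 W
6 60/149 60/89 -14280/13261 -30/149 4 -7 S
7 120/293 120/293 -240/293 -60/293 4 -6 E
final 3 -6 N

n=0: pose=(3,-6,N); sL=30/37, sR=6/13; mL=-612/481, mR=-15/37; mL+mR=-807/481 → advance -1; mR−mL=417/481 → turn +1·90°
n=1: pose=(3,-7,W); sL=40/51, sR=24/29; mL=-2384/1479, mR=-20/51; mL+mR=-988/493 → advance -1; mR−mL=1804/1479 → turn +1·90°
n=2: pose=(4,-7,S); sL=60/149, sR=60/89; mL=-14280/13261, mR=-30/149; mL+mR=-16950/13261 → advance -1; mR−mL=11610/13261 → turn +1·90°
n=3: pose=(4,-6,E); sL=120/293, sR=120/293; mL=-240/293, mR=-60/293; mL+mR=-300/293 → advance -1; mR−mL=180/293 → turn +1·90°
n=4: pose=(3,-6,N); sL=30/37, sR=6/13; mL=-612/481, mR=-15/37; mL+mR=-807/481 → advance -1; mR−mL=417/481 → turn +1·90°
n=5: pose=(3,-7,W); sL=40/51, sR=24/29; mL=-2384/1479, mR=-20/51; mL+mR=-988/493 → advance -1; mR−mL=1804/1479 → turn +1·90°
n=6: pose=(4,-7,S); sL=60/149, sR=60/89; mL=-14280/13261, mR=-30/149; mL+mR=-16950/13261 → advance -1; mR−mL=11610/13261 → turn +1·90°
n=7: pose=(4,-6,E); sL=120/293, sR=120/293; mL=-240/293, mR=-60/293; mL+mR=-300/293 → advance -1; mR−mL=180/293 → turn +1·90°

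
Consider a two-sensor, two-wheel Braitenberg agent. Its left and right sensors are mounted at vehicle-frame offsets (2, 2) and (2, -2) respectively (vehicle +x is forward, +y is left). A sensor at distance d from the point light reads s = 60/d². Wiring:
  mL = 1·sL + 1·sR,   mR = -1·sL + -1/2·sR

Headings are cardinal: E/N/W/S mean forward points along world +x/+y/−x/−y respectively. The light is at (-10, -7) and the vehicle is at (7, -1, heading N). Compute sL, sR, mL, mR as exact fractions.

left sensor world pos  = (5, 1); dL² = 289
right sensor world pos = (9, 1); dR² = 425
sL = 60/289 = 60/289
sR = 60/425 = 12/85
mL = 1·sL + 1·sR = 504/1445
mR = -1·sL + -1/2·sR = -402/1445

60/289 12/85 504/1445 -402/1445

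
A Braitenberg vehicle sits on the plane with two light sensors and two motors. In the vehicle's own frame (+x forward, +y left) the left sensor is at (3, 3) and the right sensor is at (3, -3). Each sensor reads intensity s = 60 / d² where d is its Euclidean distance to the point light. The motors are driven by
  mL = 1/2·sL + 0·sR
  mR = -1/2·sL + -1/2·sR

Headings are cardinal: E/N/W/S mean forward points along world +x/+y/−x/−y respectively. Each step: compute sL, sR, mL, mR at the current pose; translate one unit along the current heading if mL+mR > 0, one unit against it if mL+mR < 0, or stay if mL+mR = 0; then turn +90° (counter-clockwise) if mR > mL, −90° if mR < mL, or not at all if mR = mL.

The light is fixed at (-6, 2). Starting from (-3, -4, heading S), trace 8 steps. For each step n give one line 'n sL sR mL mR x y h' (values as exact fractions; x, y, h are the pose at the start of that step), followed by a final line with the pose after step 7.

0 20/39 20/27 10/39 -220/351 -3 -4 S
1 15/16 15 15/32 -255/32 -3 -3 W
2 12 60/53 6 -348/53 -2 -3 N
3 30/29 6/13 15/29 -282/377 -2 -4 E
4 20/39 20/27 10/39 -220/351 -3 -4 S
5 15/16 15 15/32 -255/32 -3 -3 W
6 12 60/53 6 -348/53 -2 -3 N
7 30/29 6/13 15/29 -282/377 -2 -4 E
final -3 -4 S

n=0: pose=(-3,-4,S); sL=20/39, sR=20/27; mL=10/39, mR=-220/351; mL+mR=-10/27 → advance -1; mR−mL=-310/351 → turn -1·90°
n=1: pose=(-3,-3,W); sL=15/16, sR=15; mL=15/32, mR=-255/32; mL+mR=-15/2 → advance -1; mR−mL=-135/16 → turn -1·90°
n=2: pose=(-2,-3,N); sL=12, sR=60/53; mL=6, mR=-348/53; mL+mR=-30/53 → advance -1; mR−mL=-666/53 → turn -1·90°
n=3: pose=(-2,-4,E); sL=30/29, sR=6/13; mL=15/29, mR=-282/377; mL+mR=-3/13 → advance -1; mR−mL=-477/377 → turn -1·90°
n=4: pose=(-3,-4,S); sL=20/39, sR=20/27; mL=10/39, mR=-220/351; mL+mR=-10/27 → advance -1; mR−mL=-310/351 → turn -1·90°
n=5: pose=(-3,-3,W); sL=15/16, sR=15; mL=15/32, mR=-255/32; mL+mR=-15/2 → advance -1; mR−mL=-135/16 → turn -1·90°
n=6: pose=(-2,-3,N); sL=12, sR=60/53; mL=6, mR=-348/53; mL+mR=-30/53 → advance -1; mR−mL=-666/53 → turn -1·90°
n=7: pose=(-2,-4,E); sL=30/29, sR=6/13; mL=15/29, mR=-282/377; mL+mR=-3/13 → advance -1; mR−mL=-477/377 → turn -1·90°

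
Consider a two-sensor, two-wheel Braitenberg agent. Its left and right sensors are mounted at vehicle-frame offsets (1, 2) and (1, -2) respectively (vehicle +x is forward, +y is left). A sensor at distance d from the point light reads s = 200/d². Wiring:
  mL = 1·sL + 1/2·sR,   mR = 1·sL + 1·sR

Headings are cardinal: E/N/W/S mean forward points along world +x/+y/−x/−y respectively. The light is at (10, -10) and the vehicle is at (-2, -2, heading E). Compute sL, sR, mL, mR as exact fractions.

left sensor world pos  = (-1, 0); dL² = 221
right sensor world pos = (-1, -4); dR² = 157
sL = 200/221 = 200/221
sR = 200/157 = 200/157
mL = 1·sL + 1/2·sR = 53500/34697
mR = 1·sL + 1·sR = 75600/34697

200/221 200/157 53500/34697 75600/34697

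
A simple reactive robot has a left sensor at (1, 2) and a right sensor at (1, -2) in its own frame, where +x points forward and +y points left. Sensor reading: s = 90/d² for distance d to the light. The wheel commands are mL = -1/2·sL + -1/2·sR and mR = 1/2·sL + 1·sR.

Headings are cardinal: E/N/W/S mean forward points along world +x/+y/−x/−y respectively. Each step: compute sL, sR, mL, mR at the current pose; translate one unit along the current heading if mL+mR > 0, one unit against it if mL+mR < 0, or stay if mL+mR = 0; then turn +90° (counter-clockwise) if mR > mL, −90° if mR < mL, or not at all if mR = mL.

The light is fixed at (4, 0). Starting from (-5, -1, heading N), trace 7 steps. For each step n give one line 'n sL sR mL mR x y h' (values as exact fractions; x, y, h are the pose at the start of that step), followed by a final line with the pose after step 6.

0 90/121 90/49 -7650/5929 13095/5929 -5 -1 N
1 45/52 45/52 -45/52 135/104 -5 0 W
2 18/13 18/29 -378/377 495/377 -6 0 S
3 45/41 1 -43/41 127/82 -6 -1 E
4 90/121 90/49 -7650/5929 13095/5929 -5 -1 N
5 45/52 45/52 -45/52 135/104 -5 0 W
6 18/13 18/29 -378/377 495/377 -6 0 S
final -6 -1 E

n=0: pose=(-5,-1,N); sL=90/121, sR=90/49; mL=-7650/5929, mR=13095/5929; mL+mR=45/49 → advance +1; mR−mL=20745/5929 → turn +1·90°
n=1: pose=(-5,0,W); sL=45/52, sR=45/52; mL=-45/52, mR=135/104; mL+mR=45/104 → advance +1; mR−mL=225/104 → turn +1·90°
n=2: pose=(-6,0,S); sL=18/13, sR=18/29; mL=-378/377, mR=495/377; mL+mR=9/29 → advance +1; mR−mL=873/377 → turn +1·90°
n=3: pose=(-6,-1,E); sL=45/41, sR=1; mL=-43/41, mR=127/82; mL+mR=1/2 → advance +1; mR−mL=213/82 → turn +1·90°
n=4: pose=(-5,-1,N); sL=90/121, sR=90/49; mL=-7650/5929, mR=13095/5929; mL+mR=45/49 → advance +1; mR−mL=20745/5929 → turn +1·90°
n=5: pose=(-5,0,W); sL=45/52, sR=45/52; mL=-45/52, mR=135/104; mL+mR=45/104 → advance +1; mR−mL=225/104 → turn +1·90°
n=6: pose=(-6,0,S); sL=18/13, sR=18/29; mL=-378/377, mR=495/377; mL+mR=9/29 → advance +1; mR−mL=873/377 → turn +1·90°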